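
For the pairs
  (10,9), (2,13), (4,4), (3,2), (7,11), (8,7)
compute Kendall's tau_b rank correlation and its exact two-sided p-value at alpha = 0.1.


Step 1: Enumerate the 15 unordered pairs (i,j) with i<j and classify each by sign(x_j-x_i) * sign(y_j-y_i).
  (1,2):dx=-8,dy=+4->D; (1,3):dx=-6,dy=-5->C; (1,4):dx=-7,dy=-7->C; (1,5):dx=-3,dy=+2->D
  (1,6):dx=-2,dy=-2->C; (2,3):dx=+2,dy=-9->D; (2,4):dx=+1,dy=-11->D; (2,5):dx=+5,dy=-2->D
  (2,6):dx=+6,dy=-6->D; (3,4):dx=-1,dy=-2->C; (3,5):dx=+3,dy=+7->C; (3,6):dx=+4,dy=+3->C
  (4,5):dx=+4,dy=+9->C; (4,6):dx=+5,dy=+5->C; (5,6):dx=+1,dy=-4->D
Step 2: C = 8, D = 7, total pairs = 15.
Step 3: tau = (C - D)/(n(n-1)/2) = (8 - 7)/15 = 0.066667.
Step 4: Exact two-sided p-value (enumerate n! = 720 permutations of y under H0): p = 1.000000.
Step 5: alpha = 0.1. fail to reject H0.

tau_b = 0.0667 (C=8, D=7), p = 1.000000, fail to reject H0.


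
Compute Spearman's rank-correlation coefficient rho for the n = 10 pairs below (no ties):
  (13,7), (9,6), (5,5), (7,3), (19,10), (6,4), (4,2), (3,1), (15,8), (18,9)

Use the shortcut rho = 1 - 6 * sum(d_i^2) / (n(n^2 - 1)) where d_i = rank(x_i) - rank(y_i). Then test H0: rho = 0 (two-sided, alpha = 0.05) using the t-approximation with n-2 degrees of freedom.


Step 1: Rank x and y separately (midranks; no ties here).
rank(x): 13->7, 9->6, 5->3, 7->5, 19->10, 6->4, 4->2, 3->1, 15->8, 18->9
rank(y): 7->7, 6->6, 5->5, 3->3, 10->10, 4->4, 2->2, 1->1, 8->8, 9->9
Step 2: d_i = R_x(i) - R_y(i); compute d_i^2.
  (7-7)^2=0, (6-6)^2=0, (3-5)^2=4, (5-3)^2=4, (10-10)^2=0, (4-4)^2=0, (2-2)^2=0, (1-1)^2=0, (8-8)^2=0, (9-9)^2=0
sum(d^2) = 8.
Step 3: rho = 1 - 6*8 / (10*(10^2 - 1)) = 1 - 48/990 = 0.951515.
Step 4: Under H0, t = rho * sqrt((n-2)/(1-rho^2)) = 8.7493 ~ t(8).
Step 5: Two-sided p-value from the t-distribution with 8 df = 0.000023.
Step 6: alpha = 0.05. reject H0.

rho = 0.9515, p = 0.000023, reject H0 at alpha = 0.05.


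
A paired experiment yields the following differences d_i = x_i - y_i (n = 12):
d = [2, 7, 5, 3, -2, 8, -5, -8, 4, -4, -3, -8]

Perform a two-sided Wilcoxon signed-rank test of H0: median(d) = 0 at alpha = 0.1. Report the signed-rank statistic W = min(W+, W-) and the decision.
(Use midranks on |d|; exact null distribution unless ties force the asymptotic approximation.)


Step 1: Drop any zero differences (none here) and take |d_i|.
|d| = [2, 7, 5, 3, 2, 8, 5, 8, 4, 4, 3, 8]
Step 2: Midrank |d_i| (ties get averaged ranks).
ranks: |2|->1.5, |7|->9, |5|->7.5, |3|->3.5, |2|->1.5, |8|->11, |5|->7.5, |8|->11, |4|->5.5, |4|->5.5, |3|->3.5, |8|->11
Step 3: Attach original signs; sum ranks with positive sign and with negative sign.
W+ = 1.5 + 9 + 7.5 + 3.5 + 11 + 5.5 = 38
W- = 1.5 + 7.5 + 11 + 5.5 + 3.5 + 11 = 40
(Check: W+ + W- = 78 should equal n(n+1)/2 = 78.)
Step 4: Test statistic W = min(W+, W-) = 38.
Step 5: Ties in |d|, so use the tie-corrected normal approximation.
        E[W] = n(n+1)/4 = 12*13/4 = 39.
        Tie groups: |d|=2 (t=2), |d|=3 (t=2), |d|=4 (t=2), |d|=5 (t=2), |d|=8 (t=3); sum(t^3 - t) = 48.
        Var[W] = n(n+1)(2n+1)/24 - sum(t^3-t)/48 = 3900/24 - 48/48 = 161.5.
        z = (W - E[W]) / sqrt(Var[W]) = (38 - 39) / 12.7083 = -0.0787.
        Two-sided p = 2*Phi(z) = 0.937280.
Step 6: alpha = 0.1. fail to reject H0.

W+ = 38, W- = 40, W = min = 38, p = 0.937280, fail to reject H0.


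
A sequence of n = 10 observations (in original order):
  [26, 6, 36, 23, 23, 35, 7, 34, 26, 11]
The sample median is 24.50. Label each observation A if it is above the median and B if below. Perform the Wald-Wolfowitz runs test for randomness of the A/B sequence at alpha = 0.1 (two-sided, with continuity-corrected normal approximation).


Step 1: Compute median = 24.50; label A = above, B = below.
Labels in order: ABABBABAAB  (n_A = 5, n_B = 5)
Step 2: Count runs R = 8.
Step 3: Under H0 (random ordering), E[R] = 2*n_A*n_B/(n_A+n_B) + 1 = 2*5*5/10 + 1 = 6.0000.
        Var[R] = 2*n_A*n_B*(2*n_A*n_B - n_A - n_B) / ((n_A+n_B)^2 * (n_A+n_B-1)) = 2000/900 = 2.2222.
        SD[R] = 1.4907.
Step 4: Continuity-corrected z = (R - 0.5 - E[R]) / SD[R] = (8 - 0.5 - 6.0000) / 1.4907 = 1.0062.
Step 5: Two-sided p-value via normal approximation = 2*(1 - Phi(|z|)) = 0.314305.
Step 6: alpha = 0.1. fail to reject H0.

R = 8, z = 1.0062, p = 0.314305, fail to reject H0.


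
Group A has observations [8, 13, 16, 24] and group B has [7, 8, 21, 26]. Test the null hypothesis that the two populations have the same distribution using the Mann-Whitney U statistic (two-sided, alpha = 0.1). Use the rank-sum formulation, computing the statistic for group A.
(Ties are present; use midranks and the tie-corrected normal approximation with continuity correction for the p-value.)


Step 1: Combine and sort all 8 observations; assign midranks.
sorted (value, group): (7,Y), (8,X), (8,Y), (13,X), (16,X), (21,Y), (24,X), (26,Y)
ranks: 7->1, 8->2.5, 8->2.5, 13->4, 16->5, 21->6, 24->7, 26->8
Step 2: Rank sum for X: R1 = 2.5 + 4 + 5 + 7 = 18.5.
Step 3: U_X = R1 - n1(n1+1)/2 = 18.5 - 4*5/2 = 18.5 - 10 = 8.5.
       U_Y = n1*n2 - U_X = 16 - 8.5 = 7.5.
Step 4: Ties are present, so use the tie-corrected normal approximation (with continuity correction) for the p-value.
Step 5: p-value = 1.000000; compare to alpha = 0.1. fail to reject H0.

U_X = 8.5, p = 1.000000, fail to reject H0 at alpha = 0.1.


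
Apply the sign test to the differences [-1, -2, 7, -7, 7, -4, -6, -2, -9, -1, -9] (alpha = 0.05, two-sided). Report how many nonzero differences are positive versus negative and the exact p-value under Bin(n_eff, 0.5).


Step 1: Discard zero differences. Original n = 11; n_eff = number of nonzero differences = 11.
Nonzero differences (with sign): -1, -2, +7, -7, +7, -4, -6, -2, -9, -1, -9
Step 2: Count signs: positive = 2, negative = 9.
Step 3: Under H0: P(positive) = 0.5, so the number of positives S ~ Bin(11, 0.5).
Step 4: Two-sided exact p-value = sum of Bin(11,0.5) probabilities at or below the observed probability = 0.065430.
Step 5: alpha = 0.05. fail to reject H0.

n_eff = 11, pos = 2, neg = 9, p = 0.065430, fail to reject H0.


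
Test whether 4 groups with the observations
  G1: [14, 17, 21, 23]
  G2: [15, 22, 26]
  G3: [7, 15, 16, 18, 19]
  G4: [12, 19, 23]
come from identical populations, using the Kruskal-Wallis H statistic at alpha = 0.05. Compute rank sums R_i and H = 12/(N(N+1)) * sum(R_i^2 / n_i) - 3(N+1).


Step 1: Combine all N = 15 observations and assign midranks.
sorted (value, group, rank): (7,G3,1), (12,G4,2), (14,G1,3), (15,G2,4.5), (15,G3,4.5), (16,G3,6), (17,G1,7), (18,G3,8), (19,G3,9.5), (19,G4,9.5), (21,G1,11), (22,G2,12), (23,G1,13.5), (23,G4,13.5), (26,G2,15)
Step 2: Sum ranks within each group.
R_1 = 34.5 (n_1 = 4)
R_2 = 31.5 (n_2 = 3)
R_3 = 29 (n_3 = 5)
R_4 = 25 (n_4 = 3)
Step 3: H = 12/(N(N+1)) * sum(R_i^2/n_i) - 3(N+1)
     = 12/(15*16) * (34.5^2/4 + 31.5^2/3 + 29^2/5 + 25^2/3) - 3*16
     = 0.050000 * 1004.85 - 48
     = 2.242292.
Step 4: Ties present; correction factor C = 1 - 18/(15^3 - 15) = 0.994643. Corrected H = 2.242292 / 0.994643 = 2.254369.
Step 5: Under H0, H ~ chi^2(3); p-value = 0.521319.
Step 6: alpha = 0.05. fail to reject H0.

H = 2.2544, df = 3, p = 0.521319, fail to reject H0.


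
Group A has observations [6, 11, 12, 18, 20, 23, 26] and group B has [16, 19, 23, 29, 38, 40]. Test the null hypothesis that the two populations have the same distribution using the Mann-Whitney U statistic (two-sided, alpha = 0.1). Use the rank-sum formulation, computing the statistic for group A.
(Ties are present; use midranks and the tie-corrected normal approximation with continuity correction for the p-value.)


Step 1: Combine and sort all 13 observations; assign midranks.
sorted (value, group): (6,X), (11,X), (12,X), (16,Y), (18,X), (19,Y), (20,X), (23,X), (23,Y), (26,X), (29,Y), (38,Y), (40,Y)
ranks: 6->1, 11->2, 12->3, 16->4, 18->5, 19->6, 20->7, 23->8.5, 23->8.5, 26->10, 29->11, 38->12, 40->13
Step 2: Rank sum for X: R1 = 1 + 2 + 3 + 5 + 7 + 8.5 + 10 = 36.5.
Step 3: U_X = R1 - n1(n1+1)/2 = 36.5 - 7*8/2 = 36.5 - 28 = 8.5.
       U_Y = n1*n2 - U_X = 42 - 8.5 = 33.5.
Step 4: Ties are present, so use the tie-corrected normal approximation (with continuity correction) for the p-value.
Step 5: p-value = 0.086044; compare to alpha = 0.1. reject H0.

U_X = 8.5, p = 0.086044, reject H0 at alpha = 0.1.


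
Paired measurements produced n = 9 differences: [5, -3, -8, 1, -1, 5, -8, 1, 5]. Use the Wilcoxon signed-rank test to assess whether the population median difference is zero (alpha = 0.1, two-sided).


Step 1: Drop any zero differences (none here) and take |d_i|.
|d| = [5, 3, 8, 1, 1, 5, 8, 1, 5]
Step 2: Midrank |d_i| (ties get averaged ranks).
ranks: |5|->6, |3|->4, |8|->8.5, |1|->2, |1|->2, |5|->6, |8|->8.5, |1|->2, |5|->6
Step 3: Attach original signs; sum ranks with positive sign and with negative sign.
W+ = 6 + 2 + 6 + 2 + 6 = 22
W- = 4 + 8.5 + 2 + 8.5 = 23
(Check: W+ + W- = 45 should equal n(n+1)/2 = 45.)
Step 4: Test statistic W = min(W+, W-) = 22.
Step 5: Ties in |d|, so use the tie-corrected normal approximation.
        E[W] = n(n+1)/4 = 9*10/4 = 22.5.
        Tie groups: |d|=1 (t=3), |d|=5 (t=3), |d|=8 (t=2); sum(t^3 - t) = 54.
        Var[W] = n(n+1)(2n+1)/24 - sum(t^3-t)/48 = 1710/24 - 54/48 = 70.125.
        z = (W - E[W]) / sqrt(Var[W]) = (22 - 22.5) / 8.3741 = -0.0597.
        Two-sided p = 2*Phi(z) = 0.952388.
Step 6: alpha = 0.1. fail to reject H0.

W+ = 22, W- = 23, W = min = 22, p = 0.952388, fail to reject H0.


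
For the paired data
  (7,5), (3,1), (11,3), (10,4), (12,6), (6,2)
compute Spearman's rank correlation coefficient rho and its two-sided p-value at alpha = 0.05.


Step 1: Rank x and y separately (midranks; no ties here).
rank(x): 7->3, 3->1, 11->5, 10->4, 12->6, 6->2
rank(y): 5->5, 1->1, 3->3, 4->4, 6->6, 2->2
Step 2: d_i = R_x(i) - R_y(i); compute d_i^2.
  (3-5)^2=4, (1-1)^2=0, (5-3)^2=4, (4-4)^2=0, (6-6)^2=0, (2-2)^2=0
sum(d^2) = 8.
Step 3: rho = 1 - 6*8 / (6*(6^2 - 1)) = 1 - 48/210 = 0.771429.
Step 4: Under H0, t = rho * sqrt((n-2)/(1-rho^2)) = 2.4247 ~ t(4).
Step 5: Two-sided p-value from the t-distribution with 4 df = 0.072397.
Step 6: alpha = 0.05. fail to reject H0.

rho = 0.7714, p = 0.072397, fail to reject H0 at alpha = 0.05.


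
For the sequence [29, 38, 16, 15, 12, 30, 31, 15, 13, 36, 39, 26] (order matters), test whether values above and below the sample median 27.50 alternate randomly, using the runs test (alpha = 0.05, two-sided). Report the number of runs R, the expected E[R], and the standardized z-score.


Step 1: Compute median = 27.50; label A = above, B = below.
Labels in order: AABBBAABBAAB  (n_A = 6, n_B = 6)
Step 2: Count runs R = 6.
Step 3: Under H0 (random ordering), E[R] = 2*n_A*n_B/(n_A+n_B) + 1 = 2*6*6/12 + 1 = 7.0000.
        Var[R] = 2*n_A*n_B*(2*n_A*n_B - n_A - n_B) / ((n_A+n_B)^2 * (n_A+n_B-1)) = 4320/1584 = 2.7273.
        SD[R] = 1.6514.
Step 4: Continuity-corrected z = (R + 0.5 - E[R]) / SD[R] = (6 + 0.5 - 7.0000) / 1.6514 = -0.3028.
Step 5: Two-sided p-value via normal approximation = 2*(1 - Phi(|z|)) = 0.762069.
Step 6: alpha = 0.05. fail to reject H0.

R = 6, z = -0.3028, p = 0.762069, fail to reject H0.


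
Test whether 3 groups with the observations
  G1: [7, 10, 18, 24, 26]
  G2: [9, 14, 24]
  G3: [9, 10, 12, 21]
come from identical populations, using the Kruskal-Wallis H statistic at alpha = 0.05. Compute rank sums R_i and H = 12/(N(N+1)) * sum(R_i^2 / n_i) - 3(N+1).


Step 1: Combine all N = 12 observations and assign midranks.
sorted (value, group, rank): (7,G1,1), (9,G2,2.5), (9,G3,2.5), (10,G1,4.5), (10,G3,4.5), (12,G3,6), (14,G2,7), (18,G1,8), (21,G3,9), (24,G1,10.5), (24,G2,10.5), (26,G1,12)
Step 2: Sum ranks within each group.
R_1 = 36 (n_1 = 5)
R_2 = 20 (n_2 = 3)
R_3 = 22 (n_3 = 4)
Step 3: H = 12/(N(N+1)) * sum(R_i^2/n_i) - 3(N+1)
     = 12/(12*13) * (36^2/5 + 20^2/3 + 22^2/4) - 3*13
     = 0.076923 * 513.533 - 39
     = 0.502564.
Step 4: Ties present; correction factor C = 1 - 18/(12^3 - 12) = 0.989510. Corrected H = 0.502564 / 0.989510 = 0.507892.
Step 5: Under H0, H ~ chi^2(2); p-value = 0.775734.
Step 6: alpha = 0.05. fail to reject H0.

H = 0.5079, df = 2, p = 0.775734, fail to reject H0.


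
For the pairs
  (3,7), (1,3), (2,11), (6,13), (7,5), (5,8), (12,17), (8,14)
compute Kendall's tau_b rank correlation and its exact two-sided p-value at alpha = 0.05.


Step 1: Enumerate the 28 unordered pairs (i,j) with i<j and classify each by sign(x_j-x_i) * sign(y_j-y_i).
  (1,2):dx=-2,dy=-4->C; (1,3):dx=-1,dy=+4->D; (1,4):dx=+3,dy=+6->C; (1,5):dx=+4,dy=-2->D
  (1,6):dx=+2,dy=+1->C; (1,7):dx=+9,dy=+10->C; (1,8):dx=+5,dy=+7->C; (2,3):dx=+1,dy=+8->C
  (2,4):dx=+5,dy=+10->C; (2,5):dx=+6,dy=+2->C; (2,6):dx=+4,dy=+5->C; (2,7):dx=+11,dy=+14->C
  (2,8):dx=+7,dy=+11->C; (3,4):dx=+4,dy=+2->C; (3,5):dx=+5,dy=-6->D; (3,6):dx=+3,dy=-3->D
  (3,7):dx=+10,dy=+6->C; (3,8):dx=+6,dy=+3->C; (4,5):dx=+1,dy=-8->D; (4,6):dx=-1,dy=-5->C
  (4,7):dx=+6,dy=+4->C; (4,8):dx=+2,dy=+1->C; (5,6):dx=-2,dy=+3->D; (5,7):dx=+5,dy=+12->C
  (5,8):dx=+1,dy=+9->C; (6,7):dx=+7,dy=+9->C; (6,8):dx=+3,dy=+6->C; (7,8):dx=-4,dy=-3->C
Step 2: C = 22, D = 6, total pairs = 28.
Step 3: tau = (C - D)/(n(n-1)/2) = (22 - 6)/28 = 0.571429.
Step 4: Exact two-sided p-value (enumerate n! = 40320 permutations of y under H0): p = 0.061012.
Step 5: alpha = 0.05. fail to reject H0.

tau_b = 0.5714 (C=22, D=6), p = 0.061012, fail to reject H0.


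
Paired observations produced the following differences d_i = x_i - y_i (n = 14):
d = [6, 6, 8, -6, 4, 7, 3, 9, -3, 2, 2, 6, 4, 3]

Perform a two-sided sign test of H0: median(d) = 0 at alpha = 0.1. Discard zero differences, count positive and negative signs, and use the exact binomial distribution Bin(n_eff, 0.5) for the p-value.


Step 1: Discard zero differences. Original n = 14; n_eff = number of nonzero differences = 14.
Nonzero differences (with sign): +6, +6, +8, -6, +4, +7, +3, +9, -3, +2, +2, +6, +4, +3
Step 2: Count signs: positive = 12, negative = 2.
Step 3: Under H0: P(positive) = 0.5, so the number of positives S ~ Bin(14, 0.5).
Step 4: Two-sided exact p-value = sum of Bin(14,0.5) probabilities at or below the observed probability = 0.012939.
Step 5: alpha = 0.1. reject H0.

n_eff = 14, pos = 12, neg = 2, p = 0.012939, reject H0.


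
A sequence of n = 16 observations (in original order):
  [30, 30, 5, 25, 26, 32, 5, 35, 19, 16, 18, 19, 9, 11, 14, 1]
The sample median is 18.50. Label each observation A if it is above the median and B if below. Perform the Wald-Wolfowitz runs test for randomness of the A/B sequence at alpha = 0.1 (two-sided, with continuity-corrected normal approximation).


Step 1: Compute median = 18.50; label A = above, B = below.
Labels in order: AABAAABAABBABBBB  (n_A = 8, n_B = 8)
Step 2: Count runs R = 8.
Step 3: Under H0 (random ordering), E[R] = 2*n_A*n_B/(n_A+n_B) + 1 = 2*8*8/16 + 1 = 9.0000.
        Var[R] = 2*n_A*n_B*(2*n_A*n_B - n_A - n_B) / ((n_A+n_B)^2 * (n_A+n_B-1)) = 14336/3840 = 3.7333.
        SD[R] = 1.9322.
Step 4: Continuity-corrected z = (R + 0.5 - E[R]) / SD[R] = (8 + 0.5 - 9.0000) / 1.9322 = -0.2588.
Step 5: Two-sided p-value via normal approximation = 2*(1 - Phi(|z|)) = 0.795809.
Step 6: alpha = 0.1. fail to reject H0.

R = 8, z = -0.2588, p = 0.795809, fail to reject H0.


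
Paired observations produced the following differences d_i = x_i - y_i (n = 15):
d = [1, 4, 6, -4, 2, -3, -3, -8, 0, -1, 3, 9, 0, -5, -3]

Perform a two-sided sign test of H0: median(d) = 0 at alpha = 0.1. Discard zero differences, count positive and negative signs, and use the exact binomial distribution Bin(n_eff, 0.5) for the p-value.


Step 1: Discard zero differences. Original n = 15; n_eff = number of nonzero differences = 13.
Nonzero differences (with sign): +1, +4, +6, -4, +2, -3, -3, -8, -1, +3, +9, -5, -3
Step 2: Count signs: positive = 6, negative = 7.
Step 3: Under H0: P(positive) = 0.5, so the number of positives S ~ Bin(13, 0.5).
Step 4: Two-sided exact p-value = sum of Bin(13,0.5) probabilities at or below the observed probability = 1.000000.
Step 5: alpha = 0.1. fail to reject H0.

n_eff = 13, pos = 6, neg = 7, p = 1.000000, fail to reject H0.


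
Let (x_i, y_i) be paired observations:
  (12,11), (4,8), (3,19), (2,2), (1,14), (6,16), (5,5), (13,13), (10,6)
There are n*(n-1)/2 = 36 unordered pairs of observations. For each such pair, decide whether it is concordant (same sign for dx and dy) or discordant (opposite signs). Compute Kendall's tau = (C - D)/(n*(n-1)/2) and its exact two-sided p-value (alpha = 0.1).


Step 1: Enumerate the 36 unordered pairs (i,j) with i<j and classify each by sign(x_j-x_i) * sign(y_j-y_i).
  (1,2):dx=-8,dy=-3->C; (1,3):dx=-9,dy=+8->D; (1,4):dx=-10,dy=-9->C; (1,5):dx=-11,dy=+3->D
  (1,6):dx=-6,dy=+5->D; (1,7):dx=-7,dy=-6->C; (1,8):dx=+1,dy=+2->C; (1,9):dx=-2,dy=-5->C
  (2,3):dx=-1,dy=+11->D; (2,4):dx=-2,dy=-6->C; (2,5):dx=-3,dy=+6->D; (2,6):dx=+2,dy=+8->C
  (2,7):dx=+1,dy=-3->D; (2,8):dx=+9,dy=+5->C; (2,9):dx=+6,dy=-2->D; (3,4):dx=-1,dy=-17->C
  (3,5):dx=-2,dy=-5->C; (3,6):dx=+3,dy=-3->D; (3,7):dx=+2,dy=-14->D; (3,8):dx=+10,dy=-6->D
  (3,9):dx=+7,dy=-13->D; (4,5):dx=-1,dy=+12->D; (4,6):dx=+4,dy=+14->C; (4,7):dx=+3,dy=+3->C
  (4,8):dx=+11,dy=+11->C; (4,9):dx=+8,dy=+4->C; (5,6):dx=+5,dy=+2->C; (5,7):dx=+4,dy=-9->D
  (5,8):dx=+12,dy=-1->D; (5,9):dx=+9,dy=-8->D; (6,7):dx=-1,dy=-11->C; (6,8):dx=+7,dy=-3->D
  (6,9):dx=+4,dy=-10->D; (7,8):dx=+8,dy=+8->C; (7,9):dx=+5,dy=+1->C; (8,9):dx=-3,dy=-7->C
Step 2: C = 19, D = 17, total pairs = 36.
Step 3: tau = (C - D)/(n(n-1)/2) = (19 - 17)/36 = 0.055556.
Step 4: Exact two-sided p-value (enumerate n! = 362880 permutations of y under H0): p = 0.919455.
Step 5: alpha = 0.1. fail to reject H0.

tau_b = 0.0556 (C=19, D=17), p = 0.919455, fail to reject H0.


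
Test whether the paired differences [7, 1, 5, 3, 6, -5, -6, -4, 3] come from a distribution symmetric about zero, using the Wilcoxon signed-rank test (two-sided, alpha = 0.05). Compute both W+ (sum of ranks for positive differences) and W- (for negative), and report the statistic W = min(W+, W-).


Step 1: Drop any zero differences (none here) and take |d_i|.
|d| = [7, 1, 5, 3, 6, 5, 6, 4, 3]
Step 2: Midrank |d_i| (ties get averaged ranks).
ranks: |7|->9, |1|->1, |5|->5.5, |3|->2.5, |6|->7.5, |5|->5.5, |6|->7.5, |4|->4, |3|->2.5
Step 3: Attach original signs; sum ranks with positive sign and with negative sign.
W+ = 9 + 1 + 5.5 + 2.5 + 7.5 + 2.5 = 28
W- = 5.5 + 7.5 + 4 = 17
(Check: W+ + W- = 45 should equal n(n+1)/2 = 45.)
Step 4: Test statistic W = min(W+, W-) = 17.
Step 5: Ties in |d|, so use the tie-corrected normal approximation.
        E[W] = n(n+1)/4 = 9*10/4 = 22.5.
        Tie groups: |d|=3 (t=2), |d|=5 (t=2), |d|=6 (t=2); sum(t^3 - t) = 18.
        Var[W] = n(n+1)(2n+1)/24 - sum(t^3-t)/48 = 1710/24 - 18/48 = 70.875.
        z = (W - E[W]) / sqrt(Var[W]) = (17 - 22.5) / 8.4187 = -0.6533.
        Two-sided p = 2*Phi(z) = 0.513560.
Step 6: alpha = 0.05. fail to reject H0.

W+ = 28, W- = 17, W = min = 17, p = 0.513560, fail to reject H0.


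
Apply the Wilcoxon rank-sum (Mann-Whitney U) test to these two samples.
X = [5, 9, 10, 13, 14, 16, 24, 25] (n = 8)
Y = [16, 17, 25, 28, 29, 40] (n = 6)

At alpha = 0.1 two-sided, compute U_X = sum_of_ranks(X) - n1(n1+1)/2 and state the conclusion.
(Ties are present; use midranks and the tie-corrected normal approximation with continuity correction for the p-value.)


Step 1: Combine and sort all 14 observations; assign midranks.
sorted (value, group): (5,X), (9,X), (10,X), (13,X), (14,X), (16,X), (16,Y), (17,Y), (24,X), (25,X), (25,Y), (28,Y), (29,Y), (40,Y)
ranks: 5->1, 9->2, 10->3, 13->4, 14->5, 16->6.5, 16->6.5, 17->8, 24->9, 25->10.5, 25->10.5, 28->12, 29->13, 40->14
Step 2: Rank sum for X: R1 = 1 + 2 + 3 + 4 + 5 + 6.5 + 9 + 10.5 = 41.
Step 3: U_X = R1 - n1(n1+1)/2 = 41 - 8*9/2 = 41 - 36 = 5.
       U_Y = n1*n2 - U_X = 48 - 5 = 43.
Step 4: Ties are present, so use the tie-corrected normal approximation (with continuity correction) for the p-value.
Step 5: p-value = 0.016684; compare to alpha = 0.1. reject H0.

U_X = 5, p = 0.016684, reject H0 at alpha = 0.1.


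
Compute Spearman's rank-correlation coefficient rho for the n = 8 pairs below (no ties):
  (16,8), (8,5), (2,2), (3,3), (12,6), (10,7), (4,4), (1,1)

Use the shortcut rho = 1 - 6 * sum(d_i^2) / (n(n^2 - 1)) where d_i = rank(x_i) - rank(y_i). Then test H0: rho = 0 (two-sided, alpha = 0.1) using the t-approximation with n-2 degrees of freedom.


Step 1: Rank x and y separately (midranks; no ties here).
rank(x): 16->8, 8->5, 2->2, 3->3, 12->7, 10->6, 4->4, 1->1
rank(y): 8->8, 5->5, 2->2, 3->3, 6->6, 7->7, 4->4, 1->1
Step 2: d_i = R_x(i) - R_y(i); compute d_i^2.
  (8-8)^2=0, (5-5)^2=0, (2-2)^2=0, (3-3)^2=0, (7-6)^2=1, (6-7)^2=1, (4-4)^2=0, (1-1)^2=0
sum(d^2) = 2.
Step 3: rho = 1 - 6*2 / (8*(8^2 - 1)) = 1 - 12/504 = 0.976190.
Step 4: Under H0, t = rho * sqrt((n-2)/(1-rho^2)) = 11.0235 ~ t(6).
Step 5: Two-sided p-value from the t-distribution with 6 df = 0.000033.
Step 6: alpha = 0.1. reject H0.

rho = 0.9762, p = 0.000033, reject H0 at alpha = 0.1.


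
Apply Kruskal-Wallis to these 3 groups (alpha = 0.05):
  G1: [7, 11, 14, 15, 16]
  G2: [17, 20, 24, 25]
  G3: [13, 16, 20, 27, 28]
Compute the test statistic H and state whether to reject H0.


Step 1: Combine all N = 14 observations and assign midranks.
sorted (value, group, rank): (7,G1,1), (11,G1,2), (13,G3,3), (14,G1,4), (15,G1,5), (16,G1,6.5), (16,G3,6.5), (17,G2,8), (20,G2,9.5), (20,G3,9.5), (24,G2,11), (25,G2,12), (27,G3,13), (28,G3,14)
Step 2: Sum ranks within each group.
R_1 = 18.5 (n_1 = 5)
R_2 = 40.5 (n_2 = 4)
R_3 = 46 (n_3 = 5)
Step 3: H = 12/(N(N+1)) * sum(R_i^2/n_i) - 3(N+1)
     = 12/(14*15) * (18.5^2/5 + 40.5^2/4 + 46^2/5) - 3*15
     = 0.057143 * 901.712 - 45
     = 6.526429.
Step 4: Ties present; correction factor C = 1 - 12/(14^3 - 14) = 0.995604. Corrected H = 6.526429 / 0.995604 = 6.555243.
Step 5: Under H0, H ~ chi^2(2); p-value = 0.037718.
Step 6: alpha = 0.05. reject H0.

H = 6.5552, df = 2, p = 0.037718, reject H0.


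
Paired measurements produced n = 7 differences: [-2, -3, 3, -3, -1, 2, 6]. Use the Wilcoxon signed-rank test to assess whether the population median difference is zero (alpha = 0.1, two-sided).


Step 1: Drop any zero differences (none here) and take |d_i|.
|d| = [2, 3, 3, 3, 1, 2, 6]
Step 2: Midrank |d_i| (ties get averaged ranks).
ranks: |2|->2.5, |3|->5, |3|->5, |3|->5, |1|->1, |2|->2.5, |6|->7
Step 3: Attach original signs; sum ranks with positive sign and with negative sign.
W+ = 5 + 2.5 + 7 = 14.5
W- = 2.5 + 5 + 5 + 1 = 13.5
(Check: W+ + W- = 28 should equal n(n+1)/2 = 28.)
Step 4: Test statistic W = min(W+, W-) = 13.5.
Step 5: Ties in |d|, so use the tie-corrected normal approximation.
        E[W] = n(n+1)/4 = 7*8/4 = 14.
        Tie groups: |d|=2 (t=2), |d|=3 (t=3); sum(t^3 - t) = 30.
        Var[W] = n(n+1)(2n+1)/24 - sum(t^3-t)/48 = 840/24 - 30/48 = 34.375.
        z = (W - E[W]) / sqrt(Var[W]) = (13.5 - 14) / 5.8630 = -0.0853.
        Two-sided p = 2*Phi(z) = 0.932039.
Step 6: alpha = 0.1. fail to reject H0.

W+ = 14.5, W- = 13.5, W = min = 13.5, p = 0.932039, fail to reject H0.


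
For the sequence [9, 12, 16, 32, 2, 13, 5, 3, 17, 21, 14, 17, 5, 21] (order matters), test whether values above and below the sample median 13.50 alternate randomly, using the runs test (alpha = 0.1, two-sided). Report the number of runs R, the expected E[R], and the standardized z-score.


Step 1: Compute median = 13.50; label A = above, B = below.
Labels in order: BBAABBBBAAAABA  (n_A = 7, n_B = 7)
Step 2: Count runs R = 6.
Step 3: Under H0 (random ordering), E[R] = 2*n_A*n_B/(n_A+n_B) + 1 = 2*7*7/14 + 1 = 8.0000.
        Var[R] = 2*n_A*n_B*(2*n_A*n_B - n_A - n_B) / ((n_A+n_B)^2 * (n_A+n_B-1)) = 8232/2548 = 3.2308.
        SD[R] = 1.7974.
Step 4: Continuity-corrected z = (R + 0.5 - E[R]) / SD[R] = (6 + 0.5 - 8.0000) / 1.7974 = -0.8345.
Step 5: Two-sided p-value via normal approximation = 2*(1 - Phi(|z|)) = 0.403986.
Step 6: alpha = 0.1. fail to reject H0.

R = 6, z = -0.8345, p = 0.403986, fail to reject H0.


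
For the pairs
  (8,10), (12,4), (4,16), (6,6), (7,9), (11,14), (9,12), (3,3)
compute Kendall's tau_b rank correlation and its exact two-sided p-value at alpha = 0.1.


Step 1: Enumerate the 28 unordered pairs (i,j) with i<j and classify each by sign(x_j-x_i) * sign(y_j-y_i).
  (1,2):dx=+4,dy=-6->D; (1,3):dx=-4,dy=+6->D; (1,4):dx=-2,dy=-4->C; (1,5):dx=-1,dy=-1->C
  (1,6):dx=+3,dy=+4->C; (1,7):dx=+1,dy=+2->C; (1,8):dx=-5,dy=-7->C; (2,3):dx=-8,dy=+12->D
  (2,4):dx=-6,dy=+2->D; (2,5):dx=-5,dy=+5->D; (2,6):dx=-1,dy=+10->D; (2,7):dx=-3,dy=+8->D
  (2,8):dx=-9,dy=-1->C; (3,4):dx=+2,dy=-10->D; (3,5):dx=+3,dy=-7->D; (3,6):dx=+7,dy=-2->D
  (3,7):dx=+5,dy=-4->D; (3,8):dx=-1,dy=-13->C; (4,5):dx=+1,dy=+3->C; (4,6):dx=+5,dy=+8->C
  (4,7):dx=+3,dy=+6->C; (4,8):dx=-3,dy=-3->C; (5,6):dx=+4,dy=+5->C; (5,7):dx=+2,dy=+3->C
  (5,8):dx=-4,dy=-6->C; (6,7):dx=-2,dy=-2->C; (6,8):dx=-8,dy=-11->C; (7,8):dx=-6,dy=-9->C
Step 2: C = 17, D = 11, total pairs = 28.
Step 3: tau = (C - D)/(n(n-1)/2) = (17 - 11)/28 = 0.214286.
Step 4: Exact two-sided p-value (enumerate n! = 40320 permutations of y under H0): p = 0.548413.
Step 5: alpha = 0.1. fail to reject H0.

tau_b = 0.2143 (C=17, D=11), p = 0.548413, fail to reject H0.


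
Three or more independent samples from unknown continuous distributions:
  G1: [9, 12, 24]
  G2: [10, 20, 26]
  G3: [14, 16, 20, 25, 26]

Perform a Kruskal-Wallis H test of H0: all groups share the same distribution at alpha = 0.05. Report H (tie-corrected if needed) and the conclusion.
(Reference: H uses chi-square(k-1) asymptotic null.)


Step 1: Combine all N = 11 observations and assign midranks.
sorted (value, group, rank): (9,G1,1), (10,G2,2), (12,G1,3), (14,G3,4), (16,G3,5), (20,G2,6.5), (20,G3,6.5), (24,G1,8), (25,G3,9), (26,G2,10.5), (26,G3,10.5)
Step 2: Sum ranks within each group.
R_1 = 12 (n_1 = 3)
R_2 = 19 (n_2 = 3)
R_3 = 35 (n_3 = 5)
Step 3: H = 12/(N(N+1)) * sum(R_i^2/n_i) - 3(N+1)
     = 12/(11*12) * (12^2/3 + 19^2/3 + 35^2/5) - 3*12
     = 0.090909 * 413.333 - 36
     = 1.575758.
Step 4: Ties present; correction factor C = 1 - 12/(11^3 - 11) = 0.990909. Corrected H = 1.575758 / 0.990909 = 1.590214.
Step 5: Under H0, H ~ chi^2(2); p-value = 0.451533.
Step 6: alpha = 0.05. fail to reject H0.

H = 1.5902, df = 2, p = 0.451533, fail to reject H0.


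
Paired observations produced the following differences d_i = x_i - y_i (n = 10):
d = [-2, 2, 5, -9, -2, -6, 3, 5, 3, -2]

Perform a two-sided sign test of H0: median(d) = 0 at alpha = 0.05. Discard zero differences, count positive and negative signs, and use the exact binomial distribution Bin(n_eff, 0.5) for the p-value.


Step 1: Discard zero differences. Original n = 10; n_eff = number of nonzero differences = 10.
Nonzero differences (with sign): -2, +2, +5, -9, -2, -6, +3, +5, +3, -2
Step 2: Count signs: positive = 5, negative = 5.
Step 3: Under H0: P(positive) = 0.5, so the number of positives S ~ Bin(10, 0.5).
Step 4: Two-sided exact p-value = sum of Bin(10,0.5) probabilities at or below the observed probability = 1.000000.
Step 5: alpha = 0.05. fail to reject H0.

n_eff = 10, pos = 5, neg = 5, p = 1.000000, fail to reject H0.


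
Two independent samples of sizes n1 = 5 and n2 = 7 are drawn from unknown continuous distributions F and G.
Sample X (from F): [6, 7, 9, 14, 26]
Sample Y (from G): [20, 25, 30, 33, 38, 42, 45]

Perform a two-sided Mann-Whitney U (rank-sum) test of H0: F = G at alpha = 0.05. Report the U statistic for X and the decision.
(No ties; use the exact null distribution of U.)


Step 1: Combine and sort all 12 observations; assign midranks.
sorted (value, group): (6,X), (7,X), (9,X), (14,X), (20,Y), (25,Y), (26,X), (30,Y), (33,Y), (38,Y), (42,Y), (45,Y)
ranks: 6->1, 7->2, 9->3, 14->4, 20->5, 25->6, 26->7, 30->8, 33->9, 38->10, 42->11, 45->12
Step 2: Rank sum for X: R1 = 1 + 2 + 3 + 4 + 7 = 17.
Step 3: U_X = R1 - n1(n1+1)/2 = 17 - 5*6/2 = 17 - 15 = 2.
       U_Y = n1*n2 - U_X = 35 - 2 = 33.
Step 4: No ties, so the exact null distribution of U (based on enumerating the C(12,5) = 792 equally likely rank assignments) gives the two-sided p-value.
Step 5: p-value = 0.010101; compare to alpha = 0.05. reject H0.

U_X = 2, p = 0.010101, reject H0 at alpha = 0.05.


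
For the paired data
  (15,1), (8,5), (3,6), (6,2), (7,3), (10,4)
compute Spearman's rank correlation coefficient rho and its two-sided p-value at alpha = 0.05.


Step 1: Rank x and y separately (midranks; no ties here).
rank(x): 15->6, 8->4, 3->1, 6->2, 7->3, 10->5
rank(y): 1->1, 5->5, 6->6, 2->2, 3->3, 4->4
Step 2: d_i = R_x(i) - R_y(i); compute d_i^2.
  (6-1)^2=25, (4-5)^2=1, (1-6)^2=25, (2-2)^2=0, (3-3)^2=0, (5-4)^2=1
sum(d^2) = 52.
Step 3: rho = 1 - 6*52 / (6*(6^2 - 1)) = 1 - 312/210 = -0.485714.
Step 4: Under H0, t = rho * sqrt((n-2)/(1-rho^2)) = -1.1113 ~ t(4).
Step 5: Two-sided p-value from the t-distribution with 4 df = 0.328723.
Step 6: alpha = 0.05. fail to reject H0.

rho = -0.4857, p = 0.328723, fail to reject H0 at alpha = 0.05.


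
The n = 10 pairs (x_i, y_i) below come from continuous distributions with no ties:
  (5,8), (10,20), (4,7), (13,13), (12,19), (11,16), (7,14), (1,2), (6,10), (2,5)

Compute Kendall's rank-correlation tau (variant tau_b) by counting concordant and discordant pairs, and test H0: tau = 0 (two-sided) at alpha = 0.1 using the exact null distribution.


Step 1: Enumerate the 45 unordered pairs (i,j) with i<j and classify each by sign(x_j-x_i) * sign(y_j-y_i).
  (1,2):dx=+5,dy=+12->C; (1,3):dx=-1,dy=-1->C; (1,4):dx=+8,dy=+5->C; (1,5):dx=+7,dy=+11->C
  (1,6):dx=+6,dy=+8->C; (1,7):dx=+2,dy=+6->C; (1,8):dx=-4,dy=-6->C; (1,9):dx=+1,dy=+2->C
  (1,10):dx=-3,dy=-3->C; (2,3):dx=-6,dy=-13->C; (2,4):dx=+3,dy=-7->D; (2,5):dx=+2,dy=-1->D
  (2,6):dx=+1,dy=-4->D; (2,7):dx=-3,dy=-6->C; (2,8):dx=-9,dy=-18->C; (2,9):dx=-4,dy=-10->C
  (2,10):dx=-8,dy=-15->C; (3,4):dx=+9,dy=+6->C; (3,5):dx=+8,dy=+12->C; (3,6):dx=+7,dy=+9->C
  (3,7):dx=+3,dy=+7->C; (3,8):dx=-3,dy=-5->C; (3,9):dx=+2,dy=+3->C; (3,10):dx=-2,dy=-2->C
  (4,5):dx=-1,dy=+6->D; (4,6):dx=-2,dy=+3->D; (4,7):dx=-6,dy=+1->D; (4,8):dx=-12,dy=-11->C
  (4,9):dx=-7,dy=-3->C; (4,10):dx=-11,dy=-8->C; (5,6):dx=-1,dy=-3->C; (5,7):dx=-5,dy=-5->C
  (5,8):dx=-11,dy=-17->C; (5,9):dx=-6,dy=-9->C; (5,10):dx=-10,dy=-14->C; (6,7):dx=-4,dy=-2->C
  (6,8):dx=-10,dy=-14->C; (6,9):dx=-5,dy=-6->C; (6,10):dx=-9,dy=-11->C; (7,8):dx=-6,dy=-12->C
  (7,9):dx=-1,dy=-4->C; (7,10):dx=-5,dy=-9->C; (8,9):dx=+5,dy=+8->C; (8,10):dx=+1,dy=+3->C
  (9,10):dx=-4,dy=-5->C
Step 2: C = 39, D = 6, total pairs = 45.
Step 3: tau = (C - D)/(n(n-1)/2) = (39 - 6)/45 = 0.733333.
Step 4: Exact two-sided p-value (enumerate n! = 3628800 permutations of y under H0): p = 0.002213.
Step 5: alpha = 0.1. reject H0.

tau_b = 0.7333 (C=39, D=6), p = 0.002213, reject H0.


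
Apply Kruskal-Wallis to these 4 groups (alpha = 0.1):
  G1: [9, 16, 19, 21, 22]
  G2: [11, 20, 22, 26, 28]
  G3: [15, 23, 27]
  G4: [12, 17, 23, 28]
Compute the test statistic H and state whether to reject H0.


Step 1: Combine all N = 17 observations and assign midranks.
sorted (value, group, rank): (9,G1,1), (11,G2,2), (12,G4,3), (15,G3,4), (16,G1,5), (17,G4,6), (19,G1,7), (20,G2,8), (21,G1,9), (22,G1,10.5), (22,G2,10.5), (23,G3,12.5), (23,G4,12.5), (26,G2,14), (27,G3,15), (28,G2,16.5), (28,G4,16.5)
Step 2: Sum ranks within each group.
R_1 = 32.5 (n_1 = 5)
R_2 = 51 (n_2 = 5)
R_3 = 31.5 (n_3 = 3)
R_4 = 38 (n_4 = 4)
Step 3: H = 12/(N(N+1)) * sum(R_i^2/n_i) - 3(N+1)
     = 12/(17*18) * (32.5^2/5 + 51^2/5 + 31.5^2/3 + 38^2/4) - 3*18
     = 0.039216 * 1423.2 - 54
     = 1.811765.
Step 4: Ties present; correction factor C = 1 - 18/(17^3 - 17) = 0.996324. Corrected H = 1.811765 / 0.996324 = 1.818450.
Step 5: Under H0, H ~ chi^2(3); p-value = 0.610928.
Step 6: alpha = 0.1. fail to reject H0.

H = 1.8185, df = 3, p = 0.610928, fail to reject H0.


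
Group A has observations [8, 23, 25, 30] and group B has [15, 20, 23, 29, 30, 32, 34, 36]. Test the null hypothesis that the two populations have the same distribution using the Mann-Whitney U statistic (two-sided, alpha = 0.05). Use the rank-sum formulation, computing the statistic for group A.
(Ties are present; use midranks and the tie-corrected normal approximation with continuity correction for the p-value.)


Step 1: Combine and sort all 12 observations; assign midranks.
sorted (value, group): (8,X), (15,Y), (20,Y), (23,X), (23,Y), (25,X), (29,Y), (30,X), (30,Y), (32,Y), (34,Y), (36,Y)
ranks: 8->1, 15->2, 20->3, 23->4.5, 23->4.5, 25->6, 29->7, 30->8.5, 30->8.5, 32->10, 34->11, 36->12
Step 2: Rank sum for X: R1 = 1 + 4.5 + 6 + 8.5 = 20.
Step 3: U_X = R1 - n1(n1+1)/2 = 20 - 4*5/2 = 20 - 10 = 10.
       U_Y = n1*n2 - U_X = 32 - 10 = 22.
Step 4: Ties are present, so use the tie-corrected normal approximation (with continuity correction) for the p-value.
Step 5: p-value = 0.348547; compare to alpha = 0.05. fail to reject H0.

U_X = 10, p = 0.348547, fail to reject H0 at alpha = 0.05.


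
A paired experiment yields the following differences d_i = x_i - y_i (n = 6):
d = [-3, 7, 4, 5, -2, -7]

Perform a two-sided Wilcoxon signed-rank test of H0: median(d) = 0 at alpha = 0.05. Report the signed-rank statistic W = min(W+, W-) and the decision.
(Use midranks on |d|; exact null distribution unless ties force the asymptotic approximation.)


Step 1: Drop any zero differences (none here) and take |d_i|.
|d| = [3, 7, 4, 5, 2, 7]
Step 2: Midrank |d_i| (ties get averaged ranks).
ranks: |3|->2, |7|->5.5, |4|->3, |5|->4, |2|->1, |7|->5.5
Step 3: Attach original signs; sum ranks with positive sign and with negative sign.
W+ = 5.5 + 3 + 4 = 12.5
W- = 2 + 1 + 5.5 = 8.5
(Check: W+ + W- = 21 should equal n(n+1)/2 = 21.)
Step 4: Test statistic W = min(W+, W-) = 8.5.
Step 5: Ties in |d|, so use the tie-corrected normal approximation.
        E[W] = n(n+1)/4 = 6*7/4 = 10.5.
        Tie groups: |d|=7 (t=2); sum(t^3 - t) = 6.
        Var[W] = n(n+1)(2n+1)/24 - sum(t^3-t)/48 = 546/24 - 6/48 = 22.625.
        z = (W - E[W]) / sqrt(Var[W]) = (8.5 - 10.5) / 4.7566 = -0.4205.
        Two-sided p = 2*Phi(z) = 0.674142.
Step 6: alpha = 0.05. fail to reject H0.

W+ = 12.5, W- = 8.5, W = min = 8.5, p = 0.674142, fail to reject H0.


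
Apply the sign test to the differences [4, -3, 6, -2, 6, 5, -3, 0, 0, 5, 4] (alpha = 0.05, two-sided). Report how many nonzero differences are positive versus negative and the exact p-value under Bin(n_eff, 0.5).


Step 1: Discard zero differences. Original n = 11; n_eff = number of nonzero differences = 9.
Nonzero differences (with sign): +4, -3, +6, -2, +6, +5, -3, +5, +4
Step 2: Count signs: positive = 6, negative = 3.
Step 3: Under H0: P(positive) = 0.5, so the number of positives S ~ Bin(9, 0.5).
Step 4: Two-sided exact p-value = sum of Bin(9,0.5) probabilities at or below the observed probability = 0.507812.
Step 5: alpha = 0.05. fail to reject H0.

n_eff = 9, pos = 6, neg = 3, p = 0.507812, fail to reject H0.


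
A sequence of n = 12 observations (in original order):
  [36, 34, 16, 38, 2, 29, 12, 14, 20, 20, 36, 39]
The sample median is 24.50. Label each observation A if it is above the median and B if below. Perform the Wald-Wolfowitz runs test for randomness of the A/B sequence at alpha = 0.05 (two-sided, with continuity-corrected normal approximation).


Step 1: Compute median = 24.50; label A = above, B = below.
Labels in order: AABABABBBBAA  (n_A = 6, n_B = 6)
Step 2: Count runs R = 7.
Step 3: Under H0 (random ordering), E[R] = 2*n_A*n_B/(n_A+n_B) + 1 = 2*6*6/12 + 1 = 7.0000.
        Var[R] = 2*n_A*n_B*(2*n_A*n_B - n_A - n_B) / ((n_A+n_B)^2 * (n_A+n_B-1)) = 4320/1584 = 2.7273.
        SD[R] = 1.6514.
Step 4: R = E[R], so z = 0 with no continuity correction.
Step 5: Two-sided p-value via normal approximation = 2*(1 - Phi(|z|)) = 1.000000.
Step 6: alpha = 0.05. fail to reject H0.

R = 7, z = 0.0000, p = 1.000000, fail to reject H0.


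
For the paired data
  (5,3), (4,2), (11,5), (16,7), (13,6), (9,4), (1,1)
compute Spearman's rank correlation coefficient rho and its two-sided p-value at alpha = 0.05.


Step 1: Rank x and y separately (midranks; no ties here).
rank(x): 5->3, 4->2, 11->5, 16->7, 13->6, 9->4, 1->1
rank(y): 3->3, 2->2, 5->5, 7->7, 6->6, 4->4, 1->1
Step 2: d_i = R_x(i) - R_y(i); compute d_i^2.
  (3-3)^2=0, (2-2)^2=0, (5-5)^2=0, (7-7)^2=0, (6-6)^2=0, (4-4)^2=0, (1-1)^2=0
sum(d^2) = 0.
Step 3: rho = 1 - 6*0 / (7*(7^2 - 1)) = 1 - 0/336 = 1.000000.
Step 5: Two-sided p-value from the t-distribution with 5 df = 0.000000.
Step 6: alpha = 0.05. reject H0.

rho = 1.0000, p = 0.000000, reject H0 at alpha = 0.05.


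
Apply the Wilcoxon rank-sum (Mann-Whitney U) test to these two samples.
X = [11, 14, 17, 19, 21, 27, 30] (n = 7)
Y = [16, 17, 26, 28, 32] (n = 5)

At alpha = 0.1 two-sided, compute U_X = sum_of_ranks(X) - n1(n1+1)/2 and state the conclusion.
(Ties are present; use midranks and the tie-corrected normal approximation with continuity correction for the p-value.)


Step 1: Combine and sort all 12 observations; assign midranks.
sorted (value, group): (11,X), (14,X), (16,Y), (17,X), (17,Y), (19,X), (21,X), (26,Y), (27,X), (28,Y), (30,X), (32,Y)
ranks: 11->1, 14->2, 16->3, 17->4.5, 17->4.5, 19->6, 21->7, 26->8, 27->9, 28->10, 30->11, 32->12
Step 2: Rank sum for X: R1 = 1 + 2 + 4.5 + 6 + 7 + 9 + 11 = 40.5.
Step 3: U_X = R1 - n1(n1+1)/2 = 40.5 - 7*8/2 = 40.5 - 28 = 12.5.
       U_Y = n1*n2 - U_X = 35 - 12.5 = 22.5.
Step 4: Ties are present, so use the tie-corrected normal approximation (with continuity correction) for the p-value.
Step 5: p-value = 0.464120; compare to alpha = 0.1. fail to reject H0.

U_X = 12.5, p = 0.464120, fail to reject H0 at alpha = 0.1.


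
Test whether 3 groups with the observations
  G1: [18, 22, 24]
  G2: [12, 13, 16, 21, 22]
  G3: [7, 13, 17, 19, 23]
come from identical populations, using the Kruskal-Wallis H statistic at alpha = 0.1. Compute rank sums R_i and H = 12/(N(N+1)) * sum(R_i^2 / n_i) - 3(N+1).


Step 1: Combine all N = 13 observations and assign midranks.
sorted (value, group, rank): (7,G3,1), (12,G2,2), (13,G2,3.5), (13,G3,3.5), (16,G2,5), (17,G3,6), (18,G1,7), (19,G3,8), (21,G2,9), (22,G1,10.5), (22,G2,10.5), (23,G3,12), (24,G1,13)
Step 2: Sum ranks within each group.
R_1 = 30.5 (n_1 = 3)
R_2 = 30 (n_2 = 5)
R_3 = 30.5 (n_3 = 5)
Step 3: H = 12/(N(N+1)) * sum(R_i^2/n_i) - 3(N+1)
     = 12/(13*14) * (30.5^2/3 + 30^2/5 + 30.5^2/5) - 3*14
     = 0.065934 * 676.133 - 42
     = 2.580220.
Step 4: Ties present; correction factor C = 1 - 12/(13^3 - 13) = 0.994505. Corrected H = 2.580220 / 0.994505 = 2.594475.
Step 5: Under H0, H ~ chi^2(2); p-value = 0.273286.
Step 6: alpha = 0.1. fail to reject H0.

H = 2.5945, df = 2, p = 0.273286, fail to reject H0.


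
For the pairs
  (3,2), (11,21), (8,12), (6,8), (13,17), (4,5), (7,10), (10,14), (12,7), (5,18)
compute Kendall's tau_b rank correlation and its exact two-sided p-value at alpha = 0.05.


Step 1: Enumerate the 45 unordered pairs (i,j) with i<j and classify each by sign(x_j-x_i) * sign(y_j-y_i).
  (1,2):dx=+8,dy=+19->C; (1,3):dx=+5,dy=+10->C; (1,4):dx=+3,dy=+6->C; (1,5):dx=+10,dy=+15->C
  (1,6):dx=+1,dy=+3->C; (1,7):dx=+4,dy=+8->C; (1,8):dx=+7,dy=+12->C; (1,9):dx=+9,dy=+5->C
  (1,10):dx=+2,dy=+16->C; (2,3):dx=-3,dy=-9->C; (2,4):dx=-5,dy=-13->C; (2,5):dx=+2,dy=-4->D
  (2,6):dx=-7,dy=-16->C; (2,7):dx=-4,dy=-11->C; (2,8):dx=-1,dy=-7->C; (2,9):dx=+1,dy=-14->D
  (2,10):dx=-6,dy=-3->C; (3,4):dx=-2,dy=-4->C; (3,5):dx=+5,dy=+5->C; (3,6):dx=-4,dy=-7->C
  (3,7):dx=-1,dy=-2->C; (3,8):dx=+2,dy=+2->C; (3,9):dx=+4,dy=-5->D; (3,10):dx=-3,dy=+6->D
  (4,5):dx=+7,dy=+9->C; (4,6):dx=-2,dy=-3->C; (4,7):dx=+1,dy=+2->C; (4,8):dx=+4,dy=+6->C
  (4,9):dx=+6,dy=-1->D; (4,10):dx=-1,dy=+10->D; (5,6):dx=-9,dy=-12->C; (5,7):dx=-6,dy=-7->C
  (5,8):dx=-3,dy=-3->C; (5,9):dx=-1,dy=-10->C; (5,10):dx=-8,dy=+1->D; (6,7):dx=+3,dy=+5->C
  (6,8):dx=+6,dy=+9->C; (6,9):dx=+8,dy=+2->C; (6,10):dx=+1,dy=+13->C; (7,8):dx=+3,dy=+4->C
  (7,9):dx=+5,dy=-3->D; (7,10):dx=-2,dy=+8->D; (8,9):dx=+2,dy=-7->D; (8,10):dx=-5,dy=+4->D
  (9,10):dx=-7,dy=+11->D
Step 2: C = 33, D = 12, total pairs = 45.
Step 3: tau = (C - D)/(n(n-1)/2) = (33 - 12)/45 = 0.466667.
Step 4: Exact two-sided p-value (enumerate n! = 3628800 permutations of y under H0): p = 0.072550.
Step 5: alpha = 0.05. fail to reject H0.

tau_b = 0.4667 (C=33, D=12), p = 0.072550, fail to reject H0.


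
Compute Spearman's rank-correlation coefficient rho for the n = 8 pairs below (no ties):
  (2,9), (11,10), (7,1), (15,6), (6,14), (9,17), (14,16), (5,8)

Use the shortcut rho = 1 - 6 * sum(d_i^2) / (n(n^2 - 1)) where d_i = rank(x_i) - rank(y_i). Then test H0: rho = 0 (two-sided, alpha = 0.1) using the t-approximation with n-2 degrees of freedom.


Step 1: Rank x and y separately (midranks; no ties here).
rank(x): 2->1, 11->6, 7->4, 15->8, 6->3, 9->5, 14->7, 5->2
rank(y): 9->4, 10->5, 1->1, 6->2, 14->6, 17->8, 16->7, 8->3
Step 2: d_i = R_x(i) - R_y(i); compute d_i^2.
  (1-4)^2=9, (6-5)^2=1, (4-1)^2=9, (8-2)^2=36, (3-6)^2=9, (5-8)^2=9, (7-7)^2=0, (2-3)^2=1
sum(d^2) = 74.
Step 3: rho = 1 - 6*74 / (8*(8^2 - 1)) = 1 - 444/504 = 0.119048.
Step 4: Under H0, t = rho * sqrt((n-2)/(1-rho^2)) = 0.2937 ~ t(6).
Step 5: Two-sided p-value from the t-distribution with 6 df = 0.778886.
Step 6: alpha = 0.1. fail to reject H0.

rho = 0.1190, p = 0.778886, fail to reject H0 at alpha = 0.1.
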